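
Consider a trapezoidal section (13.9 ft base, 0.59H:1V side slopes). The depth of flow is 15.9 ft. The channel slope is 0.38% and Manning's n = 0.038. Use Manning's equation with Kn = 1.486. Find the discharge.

With bottom width b = 13.9 ft and side slope z = 0.59: A = (b + zy)y = (13.9 + 0.59×15.9)×15.9 = 370.2 ft²; P = b + 2y√(1+z²) = 13.9 + 2×15.9×1.161 = 50.82 ft.
Hydraulic radius R = A/P = 370.2/50.82 = 7.284 ft.
Manning's equation: Q = (1.486/n) A R^(2/3) S^(1/2) = (1.486/0.038) × 370.2 × 7.284^(2/3) × 0.0038^(1/2) = 3350 ft³/s.

Q = 3350 ft³/s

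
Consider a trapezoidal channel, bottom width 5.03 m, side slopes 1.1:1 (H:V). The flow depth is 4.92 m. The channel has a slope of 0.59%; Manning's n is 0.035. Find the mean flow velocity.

V = 4.16 m/s

With bottom width b = 5.03 m and side slope z = 1.1: A = (b + zy)y = (5.03 + 1.1×4.92)×4.92 = 51.37 m²; P = b + 2y√(1+z²) = 5.03 + 2×4.92×1.487 = 19.66 m.
Hydraulic radius R = A/P = 51.37/19.66 = 2.613 m.
From Manning's equation, V = (1/n) R^(2/3) S^(1/2) = (1/0.035) × 2.613^(2/3) × 0.0059^(1/2) = 4.16 m/s.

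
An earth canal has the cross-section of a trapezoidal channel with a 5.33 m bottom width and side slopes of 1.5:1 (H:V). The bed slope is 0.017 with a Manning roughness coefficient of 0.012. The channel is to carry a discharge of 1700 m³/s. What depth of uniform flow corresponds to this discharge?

y_n = 5.54 m

Manning's equation rearranged: A R^(2/3) = nQ / (1·√S) = 0.012 × 1700 / (√0.017) = 156.5.
Trying y = 4.29 m: A R^(2/3) = 91.15 — short.
Trying y = 5.54 m: A R^(2/3) = 156.7 — close enough.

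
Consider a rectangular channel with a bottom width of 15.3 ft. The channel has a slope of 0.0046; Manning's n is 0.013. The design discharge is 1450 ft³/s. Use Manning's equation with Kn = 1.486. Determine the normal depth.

y_n = 5.59 ft

Manning's equation rearranged: A R^(2/3) = nQ / (1.486·√S) = 0.013 × 1450 / (1.486 × √0.0046) = 187.
Try y = 6.97 ft: A R^(2/3) = 252.7 — too large.
Try y = 5.59 ft: A R^(2/3) = 186.9 — ≈ 187.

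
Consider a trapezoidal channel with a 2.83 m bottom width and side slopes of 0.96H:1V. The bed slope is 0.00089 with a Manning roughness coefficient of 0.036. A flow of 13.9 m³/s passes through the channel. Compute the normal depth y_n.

Manning's equation rearranged: A R^(2/3) = nQ / (1·√S) = 0.036 × 13.9 / (√0.00089) = 16.77.
Try y = 3.23 m: A R^(2/3) = 26.48 — too large.
Try y = 2.18 m: A R^(2/3) = 12.18 — too small.
Try y = 2.57 m: A R^(2/3) = 16.77 — ≈ 16.77.

y_n = 2.57 m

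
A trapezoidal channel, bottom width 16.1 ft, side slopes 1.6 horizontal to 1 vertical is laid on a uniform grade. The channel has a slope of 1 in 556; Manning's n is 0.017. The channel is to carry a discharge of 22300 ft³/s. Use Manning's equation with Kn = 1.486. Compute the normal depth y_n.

y_n = 22.5 ft

Manning's equation rearranged: A R^(2/3) = nQ / (1.486·√S) = 0.017 × 22300 / (1.486 × √0.001799) = 6016.
Trying y = 25.9 ft: A R^(2/3) = 8278 — high.
Trying y = 22.5 ft: A R^(2/3) = 6009 — close enough.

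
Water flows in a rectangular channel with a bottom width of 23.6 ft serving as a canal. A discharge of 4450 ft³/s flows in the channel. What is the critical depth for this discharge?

y_c = 10.3 ft

For a rectangular channel, critical depth y_c = (q²/g)^(1/3) where q = Q/b = 4450/23.6 = 188.6 ft²/s.
So y_c = (188.6²/32.2)^(1/3) = 10.3 ft.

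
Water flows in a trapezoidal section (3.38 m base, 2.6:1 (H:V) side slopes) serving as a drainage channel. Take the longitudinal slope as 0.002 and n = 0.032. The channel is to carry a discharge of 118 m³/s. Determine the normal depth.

y_n = 3.86 m

Manning's equation rearranged: A R^(2/3) = nQ / (1·√S) = 0.032 × 118 / (√0.002) = 84.43.
At y = 4.33 m: A R^(2/3) = 110.6 — over.
At y = 3.05 m: A R^(2/3) = 49 — short.
At y = 3.86 m: A R^(2/3) = 84.41 — close enough.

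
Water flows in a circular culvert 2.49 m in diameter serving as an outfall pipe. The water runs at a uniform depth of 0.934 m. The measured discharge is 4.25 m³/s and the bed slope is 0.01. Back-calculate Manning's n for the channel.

For a circular section of diameter D = 2.49 m at depth y = 0.934 m, the central angle is θ = 2 arccos(1 − 2y/D) = 2.637 rad. Then A = (D²/8)(θ − sin θ) = 1.669 m² and P = Dθ/2 = 3.283 m.
Hydraulic radius R = A/P = 1.669/3.283 = 0.5083 m.
Rearranging Manning's equation: n = (1/Q) A R^(2/3) S^(1/2) = (1/4.25) × 1.669 × 0.5083^(2/3) × √0.01 = 0.025.

n = 0.025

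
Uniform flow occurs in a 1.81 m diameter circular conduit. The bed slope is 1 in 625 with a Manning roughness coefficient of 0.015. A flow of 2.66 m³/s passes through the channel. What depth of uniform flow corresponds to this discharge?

Manning's equation rearranged: A R^(2/3) = nQ / (1·√S) = 0.015 × 2.66 / (√0.0016) = 0.9975.
Try y = 0.919 m: A R^(2/3) = 0.7782 — short.
Try y = 1.18 m: A R^(2/3) = 1.152 — over.
Try y = 1.07 m: A R^(2/3) = 0.9959 — close enough.

y_n = 1.07 m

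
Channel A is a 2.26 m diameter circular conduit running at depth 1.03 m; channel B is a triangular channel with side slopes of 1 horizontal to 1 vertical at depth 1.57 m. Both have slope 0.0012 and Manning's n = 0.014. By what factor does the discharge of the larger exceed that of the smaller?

Channel A: For a circular section of diameter D = 2.26 m at depth y = 1.03 m, the central angle is θ = 2 arccos(1 − 2y/D) = 2.964 rad. Then A = (D²/8)(θ − sin θ) = 1.78 m² and P = Dθ/2 = 3.35 m. Hydraulic radius R = A/P = 1.78/3.35 = 0.5314 m. Q_A = (1/0.014)·1.78·0.5314^(2/3)·√0.0012 = 2.89 m³/s.
Channel B: For a triangular section with side slope z = 1: A = zy² = 1×1.57² = 2.465 m²; P = 2y√(1+z²) = 2×1.57×1.414 = 4.441 m. Hydraulic radius R = A/P = 2.465/4.441 = 0.5551 m. Q_B = (1/0.014)·2.465·0.5551^(2/3)·√0.0012 = 4.119 m³/s.
The larger discharge is 4.119 m³/s and the smaller is 2.89 m³/s; the ratio is 1.43.

1.43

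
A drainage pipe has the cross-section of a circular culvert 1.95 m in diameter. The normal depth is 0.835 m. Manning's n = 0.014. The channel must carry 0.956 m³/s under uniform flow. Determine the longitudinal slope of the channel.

For a circular section of diameter D = 1.95 m at depth y = 0.835 m, the central angle is θ = 2 arccos(1 − 2y/D) = 2.853 rad. Then A = (D²/8)(θ − sin θ) = 1.221 m² and P = Dθ/2 = 2.782 m.
Hydraulic radius R = A/P = 1.221/2.782 = 0.4389 m.
From Manning's equation, S = [nQ / (1 A R^(2/3))]² = [0.014 × 0.956 / (1 × 1.221 × 0.4389^(2/3))]² = 0.00036.

S = 0.00036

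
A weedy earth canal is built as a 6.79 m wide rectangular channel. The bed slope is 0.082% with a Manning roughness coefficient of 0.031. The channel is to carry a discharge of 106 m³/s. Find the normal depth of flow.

y_n = 9.22 m

Manning's equation rearranged: A R^(2/3) = nQ / (1·√S) = 0.031 × 106 / (√0.00082) = 114.8.
At y = 6.95 m: A R^(2/3) = 81.77 — too small.
At y = 11.2 m: A R^(2/3) = 144 — too large.
At y = 9.22 m: A R^(2/3) = 114.7 — matches.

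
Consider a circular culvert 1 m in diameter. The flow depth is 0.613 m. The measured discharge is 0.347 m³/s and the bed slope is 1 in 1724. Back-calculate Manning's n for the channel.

n = 0.015

For a circular section of diameter D = 1 m at depth y = 0.613 m, the central angle is θ = 2 arccos(1 − 2y/D) = 3.598 rad. Then A = (D²/8)(θ − sin θ) = 0.5047 m² and P = Dθ/2 = 1.799 m.
Hydraulic radius R = A/P = 0.5047/1.799 = 0.2806 m.
Rearranging Manning's equation: n = (1/Q) A R^(2/3) S^(1/2) = (1/0.347) × 0.5047 × 0.2806^(2/3) × √0.00058 = 0.015.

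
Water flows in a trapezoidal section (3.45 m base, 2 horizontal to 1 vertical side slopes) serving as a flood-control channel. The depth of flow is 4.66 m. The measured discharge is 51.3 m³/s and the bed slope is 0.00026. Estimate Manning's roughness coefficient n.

With bottom width b = 3.45 m and side slope z = 2: A = (b + zy)y = (3.45 + 2×4.66)×4.66 = 59.51 m²; P = b + 2y√(1+z²) = 3.45 + 2×4.66×2.236 = 24.29 m.
Hydraulic radius R = A/P = 59.51/24.29 = 2.45 m.
Rearranging Manning's equation: n = (1/Q) A R^(2/3) S^(1/2) = (1/51.3) × 59.51 × 2.45^(2/3) × √0.00026 = 0.034.

n = 0.034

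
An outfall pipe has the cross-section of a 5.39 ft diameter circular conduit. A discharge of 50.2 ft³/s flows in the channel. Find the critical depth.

At critical depth, Q² T / (g A³) = 1, i.e. A³/T = Q²/g = 50.2²/32.2 = 78.26.
Try y = 1.59 ft: A³/T = 36.19 — short.
Try y = 2.44 ft: A³/T = 188.4 — over.
Try y = 1.94 ft: A³/T = 78.1 — ≈ 78.26.

y_c = 1.94 ft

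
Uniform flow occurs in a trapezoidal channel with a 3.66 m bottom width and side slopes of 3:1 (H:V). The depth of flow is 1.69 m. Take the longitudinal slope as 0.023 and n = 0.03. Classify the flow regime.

supercritical

With bottom width b = 3.66 m and side slope z = 3: A = (b + zy)y = (3.66 + 3×1.69)×1.69 = 14.75 m²; P = b + 2y√(1+z²) = 3.66 + 2×1.69×3.162 = 14.35 m.
Hydraulic radius R = A/P = 14.75/14.35 = 1.028 m.
V = (1/n) R^(2/3) √S = (1/0.03) × 1.028^(2/3) × √0.023 = 5.15 m/s. Hydraulic depth D_h = A/T = 14.75/13.8 = 1.069 m.
Froude number Fr = V/√(g·D_h) = 5.15/√(9.81×1.069) = 1.59, which is greater than 1, so the flow is supercritical.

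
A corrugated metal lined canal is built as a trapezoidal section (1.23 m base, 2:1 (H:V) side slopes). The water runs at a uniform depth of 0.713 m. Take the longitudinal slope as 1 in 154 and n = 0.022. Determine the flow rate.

Q = 3.94 m³/s

With bottom width b = 1.23 m and side slope z = 2: A = (b + zy)y = (1.23 + 2×0.713)×0.713 = 1.894 m²; P = b + 2y√(1+z²) = 1.23 + 2×0.713×2.236 = 4.419 m.
Hydraulic radius R = A/P = 1.894/4.419 = 0.4286 m.
Manning's equation: Q = (1/n) A R^(2/3) S^(1/2) = (1/0.022) × 1.894 × 0.4286^(2/3) × 0.006494^(1/2) = 3.94 m³/s.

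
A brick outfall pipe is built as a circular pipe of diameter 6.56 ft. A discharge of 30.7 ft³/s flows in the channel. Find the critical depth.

y_c = 1.42 ft

At critical depth, Q² T / (g A³) = 1, i.e. A³/T = Q²/g = 30.7²/32.2 = 29.27.
Trying y = 1.08 ft: A³/T = 9.893 — low.
Trying y = 1.64 ft: A³/T = 50.78 — high.
Trying y = 1.42 ft: A³/T = 28.94 — ≈ 29.27.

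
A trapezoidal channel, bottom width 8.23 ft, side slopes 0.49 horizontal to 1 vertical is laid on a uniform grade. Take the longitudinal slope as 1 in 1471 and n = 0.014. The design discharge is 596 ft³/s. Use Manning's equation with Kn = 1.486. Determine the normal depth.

y_n = 7.63 ft

Manning's equation rearranged: A R^(2/3) = nQ / (1.486·√S) = 0.014 × 596 / (1.486 × √0.0006798) = 215.4.
Try y = 9.06 ft: A R^(2/3) = 291.2 — over.
Try y = 6.51 ft: A R^(2/3) = 163.8 — short.
Try y = 7.63 ft: A R^(2/3) = 215.3 — matches.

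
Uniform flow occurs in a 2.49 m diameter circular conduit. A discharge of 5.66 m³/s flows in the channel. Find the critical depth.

At critical depth, Q² T / (g A³) = 1, i.e. A³/T = Q²/g = 5.66²/9.81 = 3.266.
At y = 1.35 m: A³/T = 7.897 — over.
At y = 0.961 m: A³/T = 2.15 — short.
At y = 1.07 m: A³/T = 3.247 — close enough.

y_c = 1.07 m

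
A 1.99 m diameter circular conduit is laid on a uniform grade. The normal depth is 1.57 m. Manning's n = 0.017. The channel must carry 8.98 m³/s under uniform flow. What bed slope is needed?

S = 0.00658

For a circular section of diameter D = 1.99 m at depth y = 1.57 m, the central angle is θ = 2 arccos(1 − 2y/D) = 4.374 rad. Then A = (D²/8)(θ − sin θ) = 2.632 m² and P = Dθ/2 = 4.352 m.
Hydraulic radius R = A/P = 2.632/4.352 = 0.6048 m.
From Manning's equation, S = [nQ / (1 A R^(2/3))]² = [0.017 × 8.98 / (1 × 2.632 × 0.6048^(2/3))]² = 0.00658.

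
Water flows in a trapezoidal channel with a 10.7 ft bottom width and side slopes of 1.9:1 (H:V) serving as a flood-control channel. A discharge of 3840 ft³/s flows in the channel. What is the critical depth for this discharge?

y_c = 9.62 ft

At critical depth, Q² T / (g A³) = 1, i.e. A³/T = Q²/g = 3840²/32.2 = 457900.
Try y = 11 ft: A³/T = 800000 — too large.
Try y = 8.59 ft: A³/T = 288500 — too small.
Try y = 9.62 ft: A³/T = 458400 — ≈ 457900.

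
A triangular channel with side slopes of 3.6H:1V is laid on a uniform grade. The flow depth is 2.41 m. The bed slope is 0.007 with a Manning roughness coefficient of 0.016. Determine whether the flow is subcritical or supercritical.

supercritical

For a triangular section with side slope z = 3.6: A = zy² = 3.6×2.41² = 20.91 m²; P = 2y√(1+z²) = 2×2.41×3.736 = 18.01 m.
Hydraulic radius R = A/P = 20.91/18.01 = 1.161 m.
V = (1/n) R^(2/3) √S = (1/0.016) × 1.161^(2/3) × √0.007 = 5.776 m/s. Hydraulic depth D_h = A/T = 20.91/17.35 = 1.205 m.
Froude number Fr = V/√(g·D_h) = 5.776/√(9.81×1.205) = 1.68, which is greater than 1, so the flow is supercritical.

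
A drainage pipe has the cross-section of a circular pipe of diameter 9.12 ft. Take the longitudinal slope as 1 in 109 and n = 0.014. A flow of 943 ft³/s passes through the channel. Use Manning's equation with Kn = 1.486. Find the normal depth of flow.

Manning's equation rearranged: A R^(2/3) = nQ / (1.486·√S) = 0.014 × 943 / (1.486 × √0.009174) = 92.75.
Trying y = 6.99 ft: A R^(2/3) = 105.8 — over.
Trying y = 4.76 ft: A R^(2/3) = 60.82 — short.
Trying y = 6.28 ft: A R^(2/3) = 92.71 — matches.

y_n = 6.28 ft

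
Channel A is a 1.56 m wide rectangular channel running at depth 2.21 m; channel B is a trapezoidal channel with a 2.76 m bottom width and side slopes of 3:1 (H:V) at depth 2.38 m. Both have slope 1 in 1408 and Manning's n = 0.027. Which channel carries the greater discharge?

channel B

Channel A: Flow area A = b·y = 1.56 × 2.21 = 3.448 m². Wetted perimeter P = b + 2y = 1.56 + 2×2.21 = 5.98 m. Hydraulic radius R = A/P = 3.448/5.98 = 0.5765 m. Q_A = (1/0.027)·3.448·0.5765^(2/3)·√0.0007102 = 2.357 m³/s.
Channel B: With bottom width b = 2.76 m and side slope z = 3: A = (b + zy)y = (2.76 + 3×2.38)×2.38 = 23.56 m²; P = b + 2y√(1+z²) = 2.76 + 2×2.38×3.162 = 17.81 m. Hydraulic radius R = A/P = 23.56/17.81 = 1.323 m. Q_B = (1/0.027)·23.56·1.323^(2/3)·√0.0007102 = 28.02 m³/s.
Q_A = 2.357 m³/s vs Q_B = 28.02 m³/s, so channel B carries more.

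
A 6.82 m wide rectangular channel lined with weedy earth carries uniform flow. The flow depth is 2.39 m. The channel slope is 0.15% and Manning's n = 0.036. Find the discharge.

Q = 22 m³/s

Flow area A = b·y = 6.82 × 2.39 = 16.3 m². Wetted perimeter P = b + 2y = 6.82 + 2×2.39 = 11.6 m.
Hydraulic radius R = A/P = 16.3/11.6 = 1.405 m.
Manning's equation: Q = (1/n) A R^(2/3) S^(1/2) = (1/0.036) × 16.3 × 1.405^(2/3) × 0.0015^(1/2) = 22 m³/s.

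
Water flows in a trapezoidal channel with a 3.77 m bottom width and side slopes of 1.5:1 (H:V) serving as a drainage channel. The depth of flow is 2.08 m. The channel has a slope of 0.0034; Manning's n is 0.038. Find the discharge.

Q = 25.8 m³/s

With bottom width b = 3.77 m and side slope z = 1.5: A = (b + zy)y = (3.77 + 1.5×2.08)×2.08 = 14.33 m²; P = b + 2y√(1+z²) = 3.77 + 2×2.08×1.803 = 11.27 m.
Hydraulic radius R = A/P = 14.33/11.27 = 1.272 m.
Manning's equation: Q = (1/n) A R^(2/3) S^(1/2) = (1/0.038) × 14.33 × 1.272^(2/3) × 0.0034^(1/2) = 25.8 m³/s.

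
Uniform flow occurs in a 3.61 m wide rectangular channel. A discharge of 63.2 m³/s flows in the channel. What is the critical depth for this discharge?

y_c = 3.15 m

For a rectangular channel, critical depth y_c = (q²/g)^(1/3) where q = Q/b = 63.2/3.61 = 17.51 m²/s.
So y_c = (17.51²/9.81)^(1/3) = 3.15 m.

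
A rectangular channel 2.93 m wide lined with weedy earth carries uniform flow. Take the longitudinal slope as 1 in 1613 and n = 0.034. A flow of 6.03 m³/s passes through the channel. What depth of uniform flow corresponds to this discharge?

Manning's equation rearranged: A R^(2/3) = nQ / (1·√S) = 0.034 × 6.03 / (√0.00062) = 8.234.
Trying y = 2.31 m: A R^(2/3) = 6.293 — short.
Trying y = 3.19 m: A R^(2/3) = 9.371 — over.
Trying y = 2.87 m: A R^(2/3) = 8.24 — ≈ 8.234.

y_n = 2.87 m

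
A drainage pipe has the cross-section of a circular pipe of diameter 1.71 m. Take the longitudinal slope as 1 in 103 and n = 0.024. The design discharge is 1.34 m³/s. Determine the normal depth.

y_n = 0.583 m

Manning's equation rearranged: A R^(2/3) = nQ / (1·√S) = 0.024 × 1.34 / (√0.009709) = 0.3264.
At y = 0.519 m: A R^(2/3) = 0.261 — low.
At y = 0.583 m: A R^(2/3) = 0.3261 — matches.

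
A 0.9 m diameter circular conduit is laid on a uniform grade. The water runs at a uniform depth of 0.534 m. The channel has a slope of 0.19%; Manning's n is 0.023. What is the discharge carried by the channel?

For a circular section of diameter D = 0.9 m at depth y = 0.534 m, the central angle is θ = 2 arccos(1 − 2y/D) = 3.517 rad. Then A = (D²/8)(θ − sin θ) = 0.3932 m² and P = Dθ/2 = 1.583 m.
Hydraulic radius R = A/P = 0.3932/1.583 = 0.2485 m.
Manning's equation: Q = (1/n) A R^(2/3) S^(1/2) = (1/0.023) × 0.3932 × 0.2485^(2/3) × 0.0019^(1/2) = 0.295 m³/s.

Q = 0.295 m³/s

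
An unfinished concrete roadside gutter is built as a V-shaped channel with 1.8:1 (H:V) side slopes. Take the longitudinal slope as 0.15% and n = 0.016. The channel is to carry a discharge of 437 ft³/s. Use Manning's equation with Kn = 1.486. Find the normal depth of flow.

y_n = 5.97 ft

Manning's equation rearranged: A R^(2/3) = nQ / (1.486·√S) = 0.016 × 437 / (1.486 × √0.0015) = 121.5.
Try y = 4.12 ft: A R^(2/3) = 45.22 — too small.
Try y = 5.97 ft: A R^(2/3) = 121.6 — matches.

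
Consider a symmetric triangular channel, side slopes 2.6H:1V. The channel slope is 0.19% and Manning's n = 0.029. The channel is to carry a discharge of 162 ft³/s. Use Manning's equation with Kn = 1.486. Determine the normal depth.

Manning's equation rearranged: A R^(2/3) = nQ / (1.486·√S) = 0.029 × 162 / (1.486 × √0.0019) = 72.53.
At y = 3.79 ft: A R^(2/3) = 54.62 — short.
At y = 4.72 ft: A R^(2/3) = 98.06 — over.
At y = 4.22 ft: A R^(2/3) = 72.75 — matches.

y_n = 4.22 ft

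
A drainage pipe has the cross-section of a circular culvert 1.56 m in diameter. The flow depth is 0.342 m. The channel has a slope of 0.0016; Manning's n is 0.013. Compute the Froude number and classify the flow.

For a circular section of diameter D = 1.56 m at depth y = 0.342 m, the central angle is θ = 2 arccos(1 − 2y/D) = 1.949 rad. Then A = (D²/8)(θ − sin θ) = 0.3102 m² and P = Dθ/2 = 1.52 m.
Hydraulic radius R = A/P = 0.3102/1.52 = 0.2041 m.
V = (1/n) R^(2/3) √S = (1/0.013) × 0.2041^(2/3) × √0.0016 = 1.066 m/s. Hydraulic depth D_h = A/T = 0.3102/1.291 = 0.2403 m.
Froude number Fr = V/√(g·D_h) = 1.066/√(9.81×0.2403) = 0.695, which is less than 1, so the flow is subcritical.

subcritical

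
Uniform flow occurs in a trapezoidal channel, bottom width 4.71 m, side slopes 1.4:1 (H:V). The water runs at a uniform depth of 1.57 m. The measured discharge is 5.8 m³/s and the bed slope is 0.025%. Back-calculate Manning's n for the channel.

With bottom width b = 4.71 m and side slope z = 1.4: A = (b + zy)y = (4.71 + 1.4×1.57)×1.57 = 10.85 m²; P = b + 2y√(1+z²) = 4.71 + 2×1.57×1.72 = 10.11 m.
Hydraulic radius R = A/P = 10.85/10.11 = 1.073 m.
Rearranging Manning's equation: n = (1/Q) A R^(2/3) S^(1/2) = (1/5.8) × 10.85 × 1.073^(2/3) × √0.00025 = 0.031.

n = 0.031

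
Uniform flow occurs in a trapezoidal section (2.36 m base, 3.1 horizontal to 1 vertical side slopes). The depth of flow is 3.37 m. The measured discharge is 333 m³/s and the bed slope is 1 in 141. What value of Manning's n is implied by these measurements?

n = 0.016

With bottom width b = 2.36 m and side slope z = 3.1: A = (b + zy)y = (2.36 + 3.1×3.37)×3.37 = 43.16 m²; P = b + 2y√(1+z²) = 2.36 + 2×3.37×3.257 = 24.31 m.
Hydraulic radius R = A/P = 43.16/24.31 = 1.775 m.
Rearranging Manning's equation: n = (1/Q) A R^(2/3) S^(1/2) = (1/333) × 43.16 × 1.775^(2/3) × √0.007092 = 0.016.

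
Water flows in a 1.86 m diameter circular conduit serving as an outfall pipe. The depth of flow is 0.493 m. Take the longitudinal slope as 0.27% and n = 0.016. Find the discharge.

For a circular section of diameter D = 1.86 m at depth y = 0.493 m, the central angle is θ = 2 arccos(1 − 2y/D) = 2.163 rad. Then A = (D²/8)(θ − sin θ) = 0.5768 m² and P = Dθ/2 = 2.012 m.
Hydraulic radius R = A/P = 0.5768/2.012 = 0.2867 m.
Manning's equation: Q = (1/n) A R^(2/3) S^(1/2) = (1/0.016) × 0.5768 × 0.2867^(2/3) × 0.0027^(1/2) = 0.814 m³/s.

Q = 0.814 m³/s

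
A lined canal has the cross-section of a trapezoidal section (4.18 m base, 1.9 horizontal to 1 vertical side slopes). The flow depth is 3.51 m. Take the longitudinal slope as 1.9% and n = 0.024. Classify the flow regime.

supercritical

With bottom width b = 4.18 m and side slope z = 1.9: A = (b + zy)y = (4.18 + 1.9×3.51)×3.51 = 38.08 m²; P = b + 2y√(1+z²) = 4.18 + 2×3.51×2.147 = 19.25 m.
Hydraulic radius R = A/P = 38.08/19.25 = 1.978 m.
V = (1/n) R^(2/3) √S = (1/0.024) × 1.978^(2/3) × √0.019 = 9.05 m/s. Hydraulic depth D_h = A/T = 38.08/17.52 = 2.174 m.
Froude number Fr = V/√(g·D_h) = 9.05/√(9.81×2.174) = 1.96, which is greater than 1, so the flow is supercritical.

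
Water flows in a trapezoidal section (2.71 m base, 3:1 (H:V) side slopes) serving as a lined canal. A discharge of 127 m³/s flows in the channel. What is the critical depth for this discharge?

At critical depth, Q² T / (g A³) = 1, i.e. A³/T = Q²/g = 127²/9.81 = 1644.
At y = 3.28 m: A³/T = 3115 — over.
At y = 2.12 m: A³/T = 460.7 — short.
At y = 2.84 m: A³/T = 1643 — ≈ 1644.

y_c = 2.84 m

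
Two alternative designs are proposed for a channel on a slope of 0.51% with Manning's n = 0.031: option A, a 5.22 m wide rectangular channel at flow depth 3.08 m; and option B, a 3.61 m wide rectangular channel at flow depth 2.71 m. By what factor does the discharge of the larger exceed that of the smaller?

Channel A: Flow area A = b·y = 5.22 × 3.08 = 16.08 m². Wetted perimeter P = b + 2y = 5.22 + 2×3.08 = 11.38 m. Hydraulic radius R = A/P = 16.08/11.38 = 1.413 m. Q_A = (1/0.031)·16.08·1.413^(2/3)·√0.0051 = 46.63 m³/s.
Channel B: Flow area A = b·y = 3.61 × 2.71 = 9.783 m². Wetted perimeter P = b + 2y = 3.61 + 2×2.71 = 9.03 m. Hydraulic radius R = A/P = 9.783/9.03 = 1.083 m. Q_B = (1/0.031)·9.783·1.083^(2/3)·√0.0051 = 23.77 m³/s.
The larger discharge is 46.63 m³/s and the smaller is 23.77 m³/s; the ratio is 1.96.

1.96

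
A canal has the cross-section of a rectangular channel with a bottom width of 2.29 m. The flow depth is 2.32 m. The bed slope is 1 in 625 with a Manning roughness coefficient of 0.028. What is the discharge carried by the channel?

Q = 6.36 m³/s

Flow area A = b·y = 2.29 × 2.32 = 5.313 m². Wetted perimeter P = b + 2y = 2.29 + 2×2.32 = 6.93 m.
Hydraulic radius R = A/P = 5.313/6.93 = 0.7666 m.
Manning's equation: Q = (1/n) A R^(2/3) S^(1/2) = (1/0.028) × 5.313 × 0.7666^(2/3) × 0.0016^(1/2) = 6.36 m³/s.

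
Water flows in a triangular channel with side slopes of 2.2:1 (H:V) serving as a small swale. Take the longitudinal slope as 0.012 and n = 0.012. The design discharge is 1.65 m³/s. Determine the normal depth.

Manning's equation rearranged: A R^(2/3) = nQ / (1·√S) = 0.012 × 1.65 / (√0.012) = 0.1807.
Trying y = 0.594 m: A R^(2/3) = 0.3246 — too large.
Trying y = 0.33 m: A R^(2/3) = 0.0677 — too small.
Trying y = 0.477 m: A R^(2/3) = 0.1808 — ≈ 0.1807.

y_n = 0.477 m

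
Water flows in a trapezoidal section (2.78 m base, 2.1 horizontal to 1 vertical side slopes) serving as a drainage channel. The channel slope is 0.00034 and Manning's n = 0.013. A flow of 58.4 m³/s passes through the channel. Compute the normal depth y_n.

Manning's equation rearranged: A R^(2/3) = nQ / (1·√S) = 0.013 × 58.4 / (√0.00034) = 41.17.
Trying y = 2.32 m: A R^(2/3) = 21.23 — low.
Trying y = 3.78 m: A R^(2/3) = 64.09 — high.
Trying y = 3.12 m: A R^(2/3) = 41.21 — close enough.

y_n = 3.12 m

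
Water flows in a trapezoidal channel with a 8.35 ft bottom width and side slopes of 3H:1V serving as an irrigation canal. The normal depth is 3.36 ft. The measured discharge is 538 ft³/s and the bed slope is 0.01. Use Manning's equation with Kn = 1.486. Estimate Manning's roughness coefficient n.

n = 0.028

With bottom width b = 8.35 ft and side slope z = 3: A = (b + zy)y = (8.35 + 3×3.36)×3.36 = 61.92 ft²; P = b + 2y√(1+z²) = 8.35 + 2×3.36×3.162 = 29.6 ft.
Hydraulic radius R = A/P = 61.92/29.6 = 2.092 ft.
Rearranging Manning's equation: n = (1.486/Q) A R^(2/3) S^(1/2) = (1.486/538) × 61.92 × 2.092^(2/3) × √0.01 = 0.028.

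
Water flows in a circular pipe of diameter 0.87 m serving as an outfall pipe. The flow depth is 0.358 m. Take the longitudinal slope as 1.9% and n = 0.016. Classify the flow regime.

For a circular section of diameter D = 0.87 m at depth y = 0.358 m, the central angle is θ = 2 arccos(1 − 2y/D) = 2.786 rad. Then A = (D²/8)(θ − sin θ) = 0.2306 m² and P = Dθ/2 = 1.212 m.
Hydraulic radius R = A/P = 0.2306/1.212 = 0.1903 m.
V = (1/n) R^(2/3) √S = (1/0.016) × 0.1903^(2/3) × √0.019 = 2.85 m/s. Hydraulic depth D_h = A/T = 0.2306/0.8563 = 0.2693 m.
Froude number Fr = V/√(g·D_h) = 2.85/√(9.81×0.2693) = 1.75, which is greater than 1, so the flow is supercritical.

supercritical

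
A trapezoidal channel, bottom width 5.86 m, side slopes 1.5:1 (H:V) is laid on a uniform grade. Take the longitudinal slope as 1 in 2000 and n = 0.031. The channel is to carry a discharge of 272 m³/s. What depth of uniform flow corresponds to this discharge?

Manning's equation rearranged: A R^(2/3) = nQ / (1·√S) = 0.031 × 272 / (√0.0005) = 377.1.
At y = 6.47 m: A R^(2/3) = 229.9 — low.
At y = 8.1 m: A R^(2/3) = 377.4 — ≈ 377.1.

y_n = 8.1 m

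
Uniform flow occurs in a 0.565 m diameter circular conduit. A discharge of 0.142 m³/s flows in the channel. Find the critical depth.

y_c = 0.246 m

At critical depth, Q² T / (g A³) = 1, i.e. A³/T = Q²/g = 0.142²/9.81 = 0.002055.
Try y = 0.188 m: A³/T = 0.00073 — low.
Try y = 0.283 m: A³/T = 0.00351 — high.
Try y = 0.246 m: A³/T = 0.002054 — close enough.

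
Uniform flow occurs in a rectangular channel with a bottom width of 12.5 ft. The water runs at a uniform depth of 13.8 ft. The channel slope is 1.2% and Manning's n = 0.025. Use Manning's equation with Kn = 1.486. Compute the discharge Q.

Q = 2970 ft³/s

Flow area A = b·y = 12.5 × 13.8 = 172.5 ft². Wetted perimeter P = b + 2y = 12.5 + 2×13.8 = 40.1 ft.
Hydraulic radius R = A/P = 172.5/40.1 = 4.302 ft.
Manning's equation: Q = (1.486/n) A R^(2/3) S^(1/2) = (1.486/0.025) × 172.5 × 4.302^(2/3) × 0.012^(1/2) = 2970 ft³/s.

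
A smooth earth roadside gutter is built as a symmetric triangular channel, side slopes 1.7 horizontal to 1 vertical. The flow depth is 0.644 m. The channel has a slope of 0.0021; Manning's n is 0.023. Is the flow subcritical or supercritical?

For a triangular section with side slope z = 1.7: A = zy² = 1.7×0.644² = 0.7051 m²; P = 2y√(1+z²) = 2×0.644×1.972 = 2.54 m.
Hydraulic radius R = A/P = 0.7051/2.54 = 0.2775 m.
V = (1/n) R^(2/3) √S = (1/0.023) × 0.2775^(2/3) × √0.0021 = 0.8478 m/s. Hydraulic depth D_h = A/T = 0.7051/2.19 = 0.322 m.
Froude number Fr = V/√(g·D_h) = 0.8478/√(9.81×0.322) = 0.477, which is less than 1, so the flow is subcritical.

subcritical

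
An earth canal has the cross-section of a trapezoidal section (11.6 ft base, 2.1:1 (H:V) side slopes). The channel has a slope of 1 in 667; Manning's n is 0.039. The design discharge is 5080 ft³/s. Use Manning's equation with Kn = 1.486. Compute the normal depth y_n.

y_n = 17 ft

Manning's equation rearranged: A R^(2/3) = nQ / (1.486·√S) = 0.039 × 5080 / (1.486 × √0.001499) = 3443.
Try y = 11.8 ft: A R^(2/3) = 1488 — too small.
Try y = 18.9 ft: A R^(2/3) = 4421 — too large.
Try y = 17 ft: A R^(2/3) = 3445 — matches.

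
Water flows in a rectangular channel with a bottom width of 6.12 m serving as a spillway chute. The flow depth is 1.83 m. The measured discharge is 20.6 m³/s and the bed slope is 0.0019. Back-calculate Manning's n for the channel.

n = 0.0259

Flow area A = b·y = 6.12 × 1.83 = 11.2 m². Wetted perimeter P = b + 2y = 6.12 + 2×1.83 = 9.78 m.
Hydraulic radius R = A/P = 11.2/9.78 = 1.145 m.
Rearranging Manning's equation: n = (1/Q) A R^(2/3) S^(1/2) = (1/20.6) × 11.2 × 1.145^(2/3) × √0.0019 = 0.0259.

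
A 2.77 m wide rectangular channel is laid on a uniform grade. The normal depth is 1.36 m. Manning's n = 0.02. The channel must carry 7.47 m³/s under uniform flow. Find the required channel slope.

S = 0.0026

Flow area A = b·y = 2.77 × 1.36 = 3.767 m². Wetted perimeter P = b + 2y = 2.77 + 2×1.36 = 5.49 m.
Hydraulic radius R = A/P = 3.767/5.49 = 0.6862 m.
From Manning's equation, S = [nQ / (1 A R^(2/3))]² = [0.02 × 7.47 / (1 × 3.767 × 0.6862^(2/3))]² = 0.0026.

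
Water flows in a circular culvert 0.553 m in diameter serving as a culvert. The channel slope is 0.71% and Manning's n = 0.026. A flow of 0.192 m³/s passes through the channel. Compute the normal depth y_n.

Manning's equation rearranged: A R^(2/3) = nQ / (1·√S) = 0.026 × 0.192 / (√0.0071) = 0.05924.
At y = 0.5 m: A R^(2/3) = 0.06857 — too large.
At y = 0.419 m: A R^(2/3) = 0.05925 — ≈ 0.05924.

y_n = 0.419 m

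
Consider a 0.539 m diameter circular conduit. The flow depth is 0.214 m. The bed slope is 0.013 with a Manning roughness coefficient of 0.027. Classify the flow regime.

For a circular section of diameter D = 0.539 m at depth y = 0.214 m, the central angle is θ = 2 arccos(1 − 2y/D) = 2.727 rad. Then A = (D²/8)(θ − sin θ) = 0.08439 m² and P = Dθ/2 = 0.7349 m.
Hydraulic radius R = A/P = 0.08439/0.7349 = 0.1148 m.
V = (1/n) R^(2/3) √S = (1/0.027) × 0.1148^(2/3) × √0.013 = 0.9977 m/s. Hydraulic depth D_h = A/T = 0.08439/0.5274 = 0.16 m.
Froude number Fr = V/√(g·D_h) = 0.9977/√(9.81×0.16) = 0.796, which is less than 1, so the flow is subcritical.

subcritical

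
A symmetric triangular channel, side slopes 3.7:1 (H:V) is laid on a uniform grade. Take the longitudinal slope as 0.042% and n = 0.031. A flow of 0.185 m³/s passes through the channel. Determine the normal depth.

Manning's equation rearranged: A R^(2/3) = nQ / (1·√S) = 0.031 × 0.185 / (√0.00042) = 0.2798.
Trying y = 0.527 m: A R^(2/3) = 0.4125 — too large.
Trying y = 0.361 m: A R^(2/3) = 0.1504 — too small.
Trying y = 0.456 m: A R^(2/3) = 0.2805 — ≈ 0.2798.

y_n = 0.456 m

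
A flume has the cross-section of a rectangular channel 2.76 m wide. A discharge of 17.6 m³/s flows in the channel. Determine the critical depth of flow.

y_c = 1.61 m

For a rectangular channel, critical depth y_c = (q²/g)^(1/3) where q = Q/b = 17.6/2.76 = 6.377 m²/s.
So y_c = (6.377²/9.81)^(1/3) = 1.61 m.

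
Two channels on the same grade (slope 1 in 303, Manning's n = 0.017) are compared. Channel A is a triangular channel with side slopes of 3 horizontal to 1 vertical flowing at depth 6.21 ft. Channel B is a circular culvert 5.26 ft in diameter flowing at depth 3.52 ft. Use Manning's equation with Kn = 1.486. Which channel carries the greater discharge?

Channel A: For a triangular section with side slope z = 3: A = zy² = 3×6.21² = 115.7 ft²; P = 2y√(1+z²) = 2×6.21×3.162 = 39.28 ft. Hydraulic radius R = A/P = 115.7/39.28 = 2.946 ft. Q_A = (1.486/0.017)·115.7·2.946^(2/3)·√0.0033 = 1194 ft³/s.
Channel B: For a circular section of diameter D = 5.26 ft at depth y = 3.52 ft, the central angle is θ = 2 arccos(1 − 2y/D) = 3.832 rad. Then A = (D²/8)(θ − sin θ) = 15.46 ft² and P = Dθ/2 = 10.08 ft. Hydraulic radius R = A/P = 15.46/10.08 = 1.534 ft. Q_B = (1.486/0.017)·15.46·1.534^(2/3)·√0.0033 = 103.2 ft³/s.
Q_A = 1194 ft³/s vs Q_B = 103.2 ft³/s, so channel A carries more.

channel A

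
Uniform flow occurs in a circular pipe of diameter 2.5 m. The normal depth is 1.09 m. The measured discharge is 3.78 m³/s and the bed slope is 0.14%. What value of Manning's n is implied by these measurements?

n = 0.014

For a circular section of diameter D = 2.5 m at depth y = 1.09 m, the central angle is θ = 2 arccos(1 − 2y/D) = 2.885 rad. Then A = (D²/8)(θ − sin θ) = 2.055 m² and P = Dθ/2 = 3.606 m.
Hydraulic radius R = A/P = 2.055/3.606 = 0.57 m.
Rearranging Manning's equation: n = (1/Q) A R^(2/3) S^(1/2) = (1/3.78) × 2.055 × 0.57^(2/3) × √0.0014 = 0.014.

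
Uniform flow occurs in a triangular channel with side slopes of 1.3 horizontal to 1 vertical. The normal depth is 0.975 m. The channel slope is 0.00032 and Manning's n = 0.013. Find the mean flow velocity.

V = 0.73 m/s

For a triangular section with side slope z = 1.3: A = zy² = 1.3×0.975² = 1.236 m²; P = 2y√(1+z²) = 2×0.975×1.64 = 3.198 m.
Hydraulic radius R = A/P = 1.236/3.198 = 0.3864 m.
From Manning's equation, V = (1/n) R^(2/3) S^(1/2) = (1/0.013) × 0.3864^(2/3) × 0.00032^(1/2) = 0.73 m/s.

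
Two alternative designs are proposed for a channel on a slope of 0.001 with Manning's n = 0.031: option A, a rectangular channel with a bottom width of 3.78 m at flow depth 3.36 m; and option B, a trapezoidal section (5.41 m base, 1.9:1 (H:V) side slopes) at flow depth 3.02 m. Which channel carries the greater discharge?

channel B

Channel A: Flow area A = b·y = 3.78 × 3.36 = 12.7 m². Wetted perimeter P = b + 2y = 3.78 + 2×3.36 = 10.5 m. Hydraulic radius R = A/P = 12.7/10.5 = 1.21 m. Q_A = (1/0.031)·12.7·1.21^(2/3)·√0.001 = 14.71 m³/s.
Channel B: With bottom width b = 5.41 m and side slope z = 1.9: A = (b + zy)y = (5.41 + 1.9×3.02)×3.02 = 33.67 m²; P = b + 2y√(1+z²) = 5.41 + 2×3.02×2.147 = 18.38 m. Hydraulic radius R = A/P = 33.67/18.38 = 1.832 m. Q_B = (1/0.031)·33.67·1.832^(2/3)·√0.001 = 51.42 m³/s.
Q_A = 14.71 m³/s vs Q_B = 51.42 m³/s, so channel B carries more.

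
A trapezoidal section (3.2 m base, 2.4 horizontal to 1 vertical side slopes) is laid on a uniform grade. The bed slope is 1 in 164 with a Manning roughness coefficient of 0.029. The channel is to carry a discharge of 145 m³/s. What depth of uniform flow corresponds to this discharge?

Manning's equation rearranged: A R^(2/3) = nQ / (1·√S) = 0.029 × 145 / (√0.006098) = 53.85.
Try y = 3.72 m: A R^(2/3) = 71.65 — too large.
Try y = 2.86 m: A R^(2/3) = 39.25 — too small.
Try y = 3.29 m: A R^(2/3) = 53.97 — matches.

y_n = 3.29 m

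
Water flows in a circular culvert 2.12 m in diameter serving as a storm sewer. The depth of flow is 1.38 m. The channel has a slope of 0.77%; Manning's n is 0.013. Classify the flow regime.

supercritical

For a circular section of diameter D = 2.12 m at depth y = 1.38 m, the central angle is θ = 2 arccos(1 − 2y/D) = 3.755 rad. Then A = (D²/8)(θ − sin θ) = 2.433 m² and P = Dθ/2 = 3.98 m.
Hydraulic radius R = A/P = 2.433/3.98 = 0.6112 m.
V = (1/n) R^(2/3) √S = (1/0.013) × 0.6112^(2/3) × √0.0077 = 4.862 m/s. Hydraulic depth D_h = A/T = 2.433/2.021 = 1.204 m.
Froude number Fr = V/√(g·D_h) = 4.862/√(9.81×1.204) = 1.41, which is greater than 1, so the flow is supercritical.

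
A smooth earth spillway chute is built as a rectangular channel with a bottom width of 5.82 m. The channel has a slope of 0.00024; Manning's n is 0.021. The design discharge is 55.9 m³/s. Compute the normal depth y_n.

Manning's equation rearranged: A R^(2/3) = nQ / (1·√S) = 0.021 × 55.9 / (√0.00024) = 75.77.
Try y = 7 m: A R^(2/3) = 65.86 — low.
Try y = 10 m: A R^(2/3) = 100.1 — high.
Try y = 7.88 m: A R^(2/3) = 75.81 — matches.

y_n = 7.88 m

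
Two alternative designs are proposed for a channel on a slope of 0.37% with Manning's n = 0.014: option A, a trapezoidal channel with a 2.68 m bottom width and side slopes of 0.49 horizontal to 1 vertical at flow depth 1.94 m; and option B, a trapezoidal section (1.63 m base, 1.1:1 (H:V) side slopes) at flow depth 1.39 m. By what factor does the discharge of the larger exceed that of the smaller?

1.93

Channel A: With bottom width b = 2.68 m and side slope z = 0.49: A = (b + zy)y = (2.68 + 0.49×1.94)×1.94 = 7.043 m²; P = b + 2y√(1+z²) = 2.68 + 2×1.94×1.114 = 7.001 m. Hydraulic radius R = A/P = 7.043/7.001 = 1.006 m. Q_A = (1/0.014)·7.043·1.006^(2/3)·√0.0037 = 30.73 m³/s.
Channel B: With bottom width b = 1.63 m and side slope z = 1.1: A = (b + zy)y = (1.63 + 1.1×1.39)×1.39 = 4.391 m²; P = b + 2y√(1+z²) = 1.63 + 2×1.39×1.487 = 5.763 m. Hydraulic radius R = A/P = 4.391/5.763 = 0.762 m. Q_B = (1/0.014)·4.391·0.762^(2/3)·√0.0037 = 15.92 m³/s.
The larger discharge is 30.73 m³/s and the smaller is 15.92 m³/s; the ratio is 1.93.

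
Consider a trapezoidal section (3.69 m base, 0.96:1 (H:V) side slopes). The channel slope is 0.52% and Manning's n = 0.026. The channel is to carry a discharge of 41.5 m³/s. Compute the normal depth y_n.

Manning's equation rearranged: A R^(2/3) = nQ / (1·√S) = 0.026 × 41.5 / (√0.0052) = 14.96.
At y = 1.93 m: A R^(2/3) = 11.97 — low.
At y = 2.18 m: A R^(2/3) = 14.98 — ≈ 14.96.

y_n = 2.18 m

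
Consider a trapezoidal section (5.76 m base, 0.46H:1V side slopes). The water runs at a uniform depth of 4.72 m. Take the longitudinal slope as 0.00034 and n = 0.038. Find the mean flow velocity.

V = 0.85 m/s

With bottom width b = 5.76 m and side slope z = 0.46: A = (b + zy)y = (5.76 + 0.46×4.72)×4.72 = 37.44 m²; P = b + 2y√(1+z²) = 5.76 + 2×4.72×1.101 = 16.15 m.
Hydraulic radius R = A/P = 37.44/16.15 = 2.318 m.
From Manning's equation, V = (1/n) R^(2/3) S^(1/2) = (1/0.038) × 2.318^(2/3) × 0.00034^(1/2) = 0.85 m/s.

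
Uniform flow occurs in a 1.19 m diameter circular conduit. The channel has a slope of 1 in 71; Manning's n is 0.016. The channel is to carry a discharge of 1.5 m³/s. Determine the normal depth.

Manning's equation rearranged: A R^(2/3) = nQ / (1·√S) = 0.016 × 1.5 / (√0.01408) = 0.2022.
At y = 0.398 m: A R^(2/3) = 0.1196 — too small.
At y = 0.594 m: A R^(2/3) = 0.2471 — too large.
At y = 0.529 m: A R^(2/3) = 0.202 — ≈ 0.2022.

y_n = 0.529 m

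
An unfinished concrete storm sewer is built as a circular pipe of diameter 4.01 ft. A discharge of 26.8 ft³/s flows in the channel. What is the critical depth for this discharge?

y_c = 1.53 ft

At critical depth, Q² T / (g A³) = 1, i.e. A³/T = Q²/g = 26.8²/32.2 = 22.31.
Try y = 1.72 ft: A³/T = 34.93 — over.
Try y = 1.32 ft: A³/T = 12.61 — short.
Try y = 1.53 ft: A³/T = 22.28 — matches.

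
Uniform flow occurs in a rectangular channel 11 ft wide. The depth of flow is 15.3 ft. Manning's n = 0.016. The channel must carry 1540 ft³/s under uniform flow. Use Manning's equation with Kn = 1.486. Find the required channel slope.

Flow area A = b·y = 11 × 15.3 = 168.3 ft². Wetted perimeter P = b + 2y = 11 + 2×15.3 = 41.6 ft.
Hydraulic radius R = A/P = 168.3/41.6 = 4.046 ft.
From Manning's equation, S = [nQ / (1.486 A R^(2/3))]² = [0.016 × 1540 / (1.486 × 168.3 × 4.046^(2/3))]² = 0.00151.

S = 0.00151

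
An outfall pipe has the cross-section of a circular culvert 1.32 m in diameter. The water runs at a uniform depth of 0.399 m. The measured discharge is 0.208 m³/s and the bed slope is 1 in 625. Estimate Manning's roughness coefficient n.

For a circular section of diameter D = 1.32 m at depth y = 0.399 m, the central angle is θ = 2 arccos(1 − 2y/D) = 2.328 rad. Then A = (D²/8)(θ − sin θ) = 0.3489 m² and P = Dθ/2 = 1.537 m.
Hydraulic radius R = A/P = 0.3489/1.537 = 0.227 m.
Rearranging Manning's equation: n = (1/Q) A R^(2/3) S^(1/2) = (1/0.208) × 0.3489 × 0.227^(2/3) × √0.0016 = 0.025.

n = 0.025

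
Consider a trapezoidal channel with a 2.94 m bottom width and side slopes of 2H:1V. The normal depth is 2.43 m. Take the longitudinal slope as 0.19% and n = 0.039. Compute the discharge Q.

With bottom width b = 2.94 m and side slope z = 2: A = (b + zy)y = (2.94 + 2×2.43)×2.43 = 18.95 m²; P = b + 2y√(1+z²) = 2.94 + 2×2.43×2.236 = 13.81 m.
Hydraulic radius R = A/P = 18.95/13.81 = 1.373 m.
Manning's equation: Q = (1/n) A R^(2/3) S^(1/2) = (1/0.039) × 18.95 × 1.373^(2/3) × 0.0019^(1/2) = 26.2 m³/s.

Q = 26.2 m³/s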